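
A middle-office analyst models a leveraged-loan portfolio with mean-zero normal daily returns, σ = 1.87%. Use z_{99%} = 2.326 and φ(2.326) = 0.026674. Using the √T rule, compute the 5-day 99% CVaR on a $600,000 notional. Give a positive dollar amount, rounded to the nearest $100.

$66,900

σ_{5d} = 1.87% × √5 = 4.181%.
ES multiplier = φ(z)/(1−α) = 0.026674/0.01 = 2.667.
ES = 4.181% × 2.667 = 11.151%; on $600,000: $66,906.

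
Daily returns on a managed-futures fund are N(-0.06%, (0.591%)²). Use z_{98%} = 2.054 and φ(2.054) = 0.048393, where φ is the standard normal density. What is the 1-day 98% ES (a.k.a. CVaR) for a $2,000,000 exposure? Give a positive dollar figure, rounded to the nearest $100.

Tail multiplier: φ(z)/(1−α) = 0.048393 / 0.02 = 2.420.
ES = −(-0.06%) + 0.591% × 2.420 = 1.490%.
On $2,000,000: 0.01490 × $2,000,000 = $29,800.

$29,800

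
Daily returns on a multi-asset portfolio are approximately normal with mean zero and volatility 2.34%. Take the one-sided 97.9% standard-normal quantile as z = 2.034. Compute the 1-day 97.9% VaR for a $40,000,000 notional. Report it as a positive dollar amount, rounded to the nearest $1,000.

$1,904,000

VaR = z·σ = 2.034 × 2.34% = 4.760%.
On $40,000,000: 0.04760 × $40,000,000 = $1,904,000.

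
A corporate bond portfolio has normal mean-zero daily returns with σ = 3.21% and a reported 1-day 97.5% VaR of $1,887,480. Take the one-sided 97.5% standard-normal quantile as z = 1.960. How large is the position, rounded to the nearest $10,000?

VaR as a fraction of value: z·σ = 1.960 × 3.21% = 6.2916%.
Position = $1,887,480 / 0.062916 = $30,000,000.

$30,000,000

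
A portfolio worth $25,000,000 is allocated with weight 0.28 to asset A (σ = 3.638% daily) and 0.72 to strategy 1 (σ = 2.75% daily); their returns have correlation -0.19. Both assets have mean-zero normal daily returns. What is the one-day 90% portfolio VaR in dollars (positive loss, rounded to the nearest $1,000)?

$656,000

σ_p² = 0.28²·3.638² + 0.72²·2.75² + 2·-0.19·0.28·0.72·3.638·2.75 = 4.1916 (%²).
σ_p = √4.1916 = 2.047%.
At 90%, z = 1.282.
VaR = 1.282 × 2.047% = 2.624%; on $25,000,000 that is $656,000.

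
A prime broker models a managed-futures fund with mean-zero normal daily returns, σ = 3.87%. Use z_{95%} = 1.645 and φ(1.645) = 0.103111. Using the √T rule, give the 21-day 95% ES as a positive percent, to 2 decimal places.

σ_{21d} = 3.87% × √21 = 17.735%.
ES multiplier = φ(z)/(1−α) = 0.103111/0.05 = 2.062.
ES = 17.735% × 2.062 = 36.570%.

36.57%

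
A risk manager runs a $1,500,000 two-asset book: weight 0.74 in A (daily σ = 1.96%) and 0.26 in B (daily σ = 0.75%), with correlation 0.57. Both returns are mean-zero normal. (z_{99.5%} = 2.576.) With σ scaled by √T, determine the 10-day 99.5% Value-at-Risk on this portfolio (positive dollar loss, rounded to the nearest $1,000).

σ_p = √(0.74²·1.96² + 0.26²·0.75² + 2·0.57·0.74·0.26·1.96·0.75) = 1.570%.
σ_{10d} = 1.570% × √10 = 4.965%.
VaR = 2.576 × 4.965% = 12.790%; on $1,500,000 that is $191,850.

$192,000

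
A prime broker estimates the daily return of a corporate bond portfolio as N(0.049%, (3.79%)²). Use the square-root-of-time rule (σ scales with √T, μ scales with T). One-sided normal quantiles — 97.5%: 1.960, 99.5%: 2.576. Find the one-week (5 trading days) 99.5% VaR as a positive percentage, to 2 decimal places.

σ_{5d} = 3.79% × √5 = 8.475%; μ_{5d} = 5 × 0.049% = 0.245%.
VaR = −(0.245%) + 2.576 × 8.475% = 21.587%.

21.59%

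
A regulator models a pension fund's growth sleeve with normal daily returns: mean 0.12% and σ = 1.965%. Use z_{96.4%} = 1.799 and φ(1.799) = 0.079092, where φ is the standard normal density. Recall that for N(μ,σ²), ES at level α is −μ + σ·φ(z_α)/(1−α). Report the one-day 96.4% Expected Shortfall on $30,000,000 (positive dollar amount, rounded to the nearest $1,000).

$1,259,000

Tail multiplier: φ(z)/(1−α) = 0.079092 / 0.036 = 2.197.
ES = −(0.12%) + 1.965% × 2.197 = 4.197%.
On $30,000,000: 0.04197 × $30,000,000 = $1,259,100.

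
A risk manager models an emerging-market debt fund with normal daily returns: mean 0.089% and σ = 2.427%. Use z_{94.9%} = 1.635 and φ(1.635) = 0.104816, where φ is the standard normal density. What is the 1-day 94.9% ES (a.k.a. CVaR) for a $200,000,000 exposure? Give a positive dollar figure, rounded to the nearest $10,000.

$9,800,000

Tail multiplier: φ(z)/(1−α) = 0.104816 / 0.051 = 2.055.
ES = −(0.089%) + 2.427% × 2.055 = 4.898%.
On $200,000,000: 0.04898 × $200,000,000 = $9,796,000.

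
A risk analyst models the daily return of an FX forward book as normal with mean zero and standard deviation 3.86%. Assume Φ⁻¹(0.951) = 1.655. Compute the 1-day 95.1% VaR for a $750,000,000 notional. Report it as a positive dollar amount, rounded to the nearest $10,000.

$47,910,000

VaR = z·σ = 1.655 × 3.86% = 6.388%.
On $750,000,000: 0.06388 × $750,000,000 = $47,910,000.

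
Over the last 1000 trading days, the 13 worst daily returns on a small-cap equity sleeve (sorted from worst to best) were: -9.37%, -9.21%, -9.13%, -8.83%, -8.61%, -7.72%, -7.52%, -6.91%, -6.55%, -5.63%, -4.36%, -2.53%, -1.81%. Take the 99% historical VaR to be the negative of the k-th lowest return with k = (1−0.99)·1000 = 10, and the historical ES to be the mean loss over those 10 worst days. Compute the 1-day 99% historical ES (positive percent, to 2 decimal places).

The 10 worst returns sum to -79.48%.
ES = −(-79.48%) / 10 = 7.948% ≈ 7.95%.

7.95%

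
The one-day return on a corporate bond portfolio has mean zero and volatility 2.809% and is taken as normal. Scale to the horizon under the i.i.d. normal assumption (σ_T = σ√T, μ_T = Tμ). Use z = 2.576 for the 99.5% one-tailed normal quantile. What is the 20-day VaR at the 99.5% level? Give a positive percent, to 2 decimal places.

σ_{20d} = 2.809% × √20 = 12.562%.
VaR = 2.576 × 12.562% = 32.360%.

32.36%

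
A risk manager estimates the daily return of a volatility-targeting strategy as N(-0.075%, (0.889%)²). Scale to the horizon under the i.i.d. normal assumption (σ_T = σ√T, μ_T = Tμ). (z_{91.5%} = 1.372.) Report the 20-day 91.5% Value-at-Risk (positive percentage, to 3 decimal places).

σ_{20d} = 0.889% × √20 = 3.976%; μ_{20d} = 20 × -0.075% = -1.500%.
VaR = −(-1.500%) + 1.372 × 3.976% = 6.955%.

6.955%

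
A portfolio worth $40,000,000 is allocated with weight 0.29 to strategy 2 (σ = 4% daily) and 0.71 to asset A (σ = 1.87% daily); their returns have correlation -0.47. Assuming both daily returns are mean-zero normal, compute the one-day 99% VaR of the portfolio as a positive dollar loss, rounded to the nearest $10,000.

σ_p² = 0.29²·4² + 0.71²·1.87² + 2·-0.47·0.29·0.71·4·1.87 = 1.6607 (%²).
σ_p = √1.6607 = 1.289%.
At 99%, z = 2.326.
VaR = 2.326 × 1.289% = 2.998%; on $40,000,000 that is $1,199,200.

$1,200,000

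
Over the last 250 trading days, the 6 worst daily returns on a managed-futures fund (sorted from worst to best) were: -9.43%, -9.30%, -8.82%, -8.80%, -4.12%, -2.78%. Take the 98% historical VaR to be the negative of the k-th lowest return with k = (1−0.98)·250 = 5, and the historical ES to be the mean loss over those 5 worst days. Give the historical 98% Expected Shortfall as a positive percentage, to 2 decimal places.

The 5 worst returns sum to -40.47%.
ES = −(-40.47%) / 5 = 8.094% ≈ 8.09%.

8.09%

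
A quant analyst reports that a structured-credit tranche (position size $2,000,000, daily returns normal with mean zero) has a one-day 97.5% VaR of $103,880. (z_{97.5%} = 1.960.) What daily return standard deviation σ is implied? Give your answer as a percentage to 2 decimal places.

VaR as a fraction: $103,880 / $2,000,000 = 5.194%.
σ = VaR / z = 5.194% / 1.960 = 2.650%.

2.65%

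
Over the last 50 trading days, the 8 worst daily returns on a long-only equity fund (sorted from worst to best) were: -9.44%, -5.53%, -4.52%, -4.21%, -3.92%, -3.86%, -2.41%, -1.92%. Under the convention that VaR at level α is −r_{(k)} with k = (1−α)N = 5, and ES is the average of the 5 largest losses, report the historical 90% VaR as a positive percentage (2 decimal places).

k = 5; the 5th lowest return is -3.92%, so VaR = 3.92%.

3.92%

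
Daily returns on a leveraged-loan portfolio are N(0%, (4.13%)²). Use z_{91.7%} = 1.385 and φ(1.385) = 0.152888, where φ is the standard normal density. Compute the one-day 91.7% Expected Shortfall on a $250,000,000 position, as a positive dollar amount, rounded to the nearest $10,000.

$19,020,000

Tail multiplier: φ(z)/(1−α) = 0.152888 / 0.083 = 1.842.
ES = 4.13% × 1.842 = 7.607%.
On $250,000,000: 0.07607 × $250,000,000 = $19,017,500.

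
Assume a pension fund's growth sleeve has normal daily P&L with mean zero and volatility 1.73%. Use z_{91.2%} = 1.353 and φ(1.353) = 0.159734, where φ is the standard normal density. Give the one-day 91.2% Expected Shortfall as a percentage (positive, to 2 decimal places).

3.14%

Tail multiplier: φ(z)/(1−α) = 0.159734 / 0.088 = 1.815.
ES = 1.73% × 1.815 = 3.140%.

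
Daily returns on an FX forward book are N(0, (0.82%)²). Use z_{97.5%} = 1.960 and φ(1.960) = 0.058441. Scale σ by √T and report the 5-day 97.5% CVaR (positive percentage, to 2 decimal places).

σ_{5d} = 0.82% × √5 = 1.834%.
ES multiplier = φ(z)/(1−α) = 0.058441/0.025 = 2.338.
ES = 1.834% × 2.338 = 4.288%.

4.29%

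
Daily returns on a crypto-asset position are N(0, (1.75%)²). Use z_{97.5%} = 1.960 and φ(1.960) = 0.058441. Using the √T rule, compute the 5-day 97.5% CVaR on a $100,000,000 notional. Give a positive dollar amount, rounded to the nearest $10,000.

σ_{5d} = 1.75% × √5 = 3.913%.
ES multiplier = φ(z)/(1−α) = 0.058441/0.025 = 2.338.
ES = 3.913% × 2.338 = 9.149%; on $100,000,000: $9,149,000.

$9,150,000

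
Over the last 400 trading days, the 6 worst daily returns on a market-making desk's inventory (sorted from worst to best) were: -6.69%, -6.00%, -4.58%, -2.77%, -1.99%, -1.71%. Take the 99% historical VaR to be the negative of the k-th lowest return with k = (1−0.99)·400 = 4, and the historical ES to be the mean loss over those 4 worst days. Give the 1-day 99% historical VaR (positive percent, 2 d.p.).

2.77%

k = 4; the 4th lowest return is -2.77%, so VaR = 2.77%.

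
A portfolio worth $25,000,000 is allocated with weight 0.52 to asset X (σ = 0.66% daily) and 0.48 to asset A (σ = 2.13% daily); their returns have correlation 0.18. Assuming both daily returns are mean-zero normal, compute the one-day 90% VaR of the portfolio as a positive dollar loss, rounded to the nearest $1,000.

$364,000

σ_p² = 0.52²·0.66² + 0.48²·2.13² + 2·0.18·0.52·0.48·0.66·2.13 = 1.2894 (%²).
σ_p = √1.2894 = 1.136%.
At 90%, z = 1.282.
VaR = 1.282 × 1.136% = 1.456%; on $25,000,000 that is $364,000.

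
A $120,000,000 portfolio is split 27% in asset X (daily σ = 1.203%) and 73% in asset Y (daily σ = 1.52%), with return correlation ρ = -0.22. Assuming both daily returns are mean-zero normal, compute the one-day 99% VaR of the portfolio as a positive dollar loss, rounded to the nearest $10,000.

σ_p² = 0.27²·1.203² + 0.73²·1.52² + 2·-0.22·0.27·0.73·1.203·1.52 = 1.1781 (%²).
σ_p = √1.1781 = 1.085%.
At 99%, z = 2.326.
VaR = 2.326 × 1.085% = 2.524%; on $120,000,000 that is $3,028,800.

$3,030,000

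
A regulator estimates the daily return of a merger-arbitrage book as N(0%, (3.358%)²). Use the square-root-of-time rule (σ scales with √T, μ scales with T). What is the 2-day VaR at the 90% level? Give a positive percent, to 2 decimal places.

At 90%, z = 1.282.
σ_{2d} = 3.358% × √2 = 4.749%.
VaR = 1.282 × 4.749% = 6.088%.

6.09%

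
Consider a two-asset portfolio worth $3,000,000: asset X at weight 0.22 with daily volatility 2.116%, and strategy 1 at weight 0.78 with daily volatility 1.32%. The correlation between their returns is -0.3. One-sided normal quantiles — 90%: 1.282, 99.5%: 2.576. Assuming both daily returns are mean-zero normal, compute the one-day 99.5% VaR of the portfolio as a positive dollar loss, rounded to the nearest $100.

$76,900

σ_p² = 0.22²·2.116² + 0.78²·1.32² + 2·-0.3·0.22·0.78·2.116·1.32 = 0.9892 (%²).
σ_p = √0.9892 = 0.995%.
VaR = 2.576 × 0.995% = 2.563%; on $3,000,000 that is $76,890.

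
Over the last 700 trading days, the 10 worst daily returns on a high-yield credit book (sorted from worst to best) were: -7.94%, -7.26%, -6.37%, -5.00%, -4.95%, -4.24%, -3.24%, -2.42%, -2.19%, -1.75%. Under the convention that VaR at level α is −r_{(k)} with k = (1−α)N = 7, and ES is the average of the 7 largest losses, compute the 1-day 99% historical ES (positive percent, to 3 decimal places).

5.571%

The 7 worst returns sum to -39.00%.
ES = −(-39.00%) / 7 = 5.5714…% ≈ 5.571%.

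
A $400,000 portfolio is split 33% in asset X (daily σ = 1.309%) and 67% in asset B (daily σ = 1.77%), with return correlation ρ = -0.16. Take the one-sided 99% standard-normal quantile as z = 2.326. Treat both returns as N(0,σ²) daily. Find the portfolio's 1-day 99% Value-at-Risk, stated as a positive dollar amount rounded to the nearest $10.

$11,120

σ_p² = 0.33²·1.309² + 0.67²·1.77² + 2·-0.16·0.33·0.67·1.309·1.77 = 1.4290 (%²).
σ_p = √1.4290 = 1.195%.
VaR = 2.326 × 1.195% = 2.780%; on $400,000 that is $11,120.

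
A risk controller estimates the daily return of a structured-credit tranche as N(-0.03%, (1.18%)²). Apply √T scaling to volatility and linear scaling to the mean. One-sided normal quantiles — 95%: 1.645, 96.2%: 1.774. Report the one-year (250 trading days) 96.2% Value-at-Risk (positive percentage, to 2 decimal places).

40.60%

σ_{250d} = 1.18% × √250 = 18.657%; μ_{250d} = 250 × -0.03% = -7.500%.
VaR = −(-7.500%) + 1.774 × 18.657% = 40.598%.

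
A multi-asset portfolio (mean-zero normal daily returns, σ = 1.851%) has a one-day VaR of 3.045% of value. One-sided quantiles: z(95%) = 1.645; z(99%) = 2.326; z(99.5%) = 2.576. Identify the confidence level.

Implied z = VaR/σ = 3.045 / 1.851 = 1.645.
This matches z(95%) = 1.645.

95%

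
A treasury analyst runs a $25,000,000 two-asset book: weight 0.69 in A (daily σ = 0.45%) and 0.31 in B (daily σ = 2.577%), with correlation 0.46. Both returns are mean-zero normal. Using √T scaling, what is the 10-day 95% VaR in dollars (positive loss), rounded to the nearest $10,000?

σ_p = √(0.69²·0.45² + 0.31²·2.577² + 2·0.46·0.69·0.31·0.45·2.577) = 0.981%.
σ_{10d} = 0.981% × √10 = 3.102%.
z(95%) = 1.645.
VaR = 1.645 × 3.102% = 5.103%; on $25,000,000 that is $1,275,750.

$1,280,000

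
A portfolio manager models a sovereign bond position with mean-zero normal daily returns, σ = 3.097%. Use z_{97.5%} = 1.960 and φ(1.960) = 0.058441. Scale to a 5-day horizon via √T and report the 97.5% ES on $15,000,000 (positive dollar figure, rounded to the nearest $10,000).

$2,430,000

σ_{5d} = 3.097% × √5 = 6.925%.
ES multiplier = φ(z)/(1−α) = 0.058441/0.025 = 2.338.
ES = 6.925% × 2.338 = 16.191%; on $15,000,000: $2,428,650.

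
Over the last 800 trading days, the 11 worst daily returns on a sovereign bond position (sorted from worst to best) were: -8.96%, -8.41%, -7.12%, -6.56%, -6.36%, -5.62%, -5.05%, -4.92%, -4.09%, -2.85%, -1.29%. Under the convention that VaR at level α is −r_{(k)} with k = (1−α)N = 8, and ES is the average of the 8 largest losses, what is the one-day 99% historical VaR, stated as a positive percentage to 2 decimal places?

k = 8; the 8th lowest return is -4.92%, so VaR = 4.92%.

4.92%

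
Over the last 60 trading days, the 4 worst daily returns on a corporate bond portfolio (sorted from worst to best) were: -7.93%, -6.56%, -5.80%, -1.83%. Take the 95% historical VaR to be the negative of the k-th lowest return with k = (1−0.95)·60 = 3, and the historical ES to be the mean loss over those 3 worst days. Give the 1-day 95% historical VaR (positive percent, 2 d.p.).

k = 3; the 3rd lowest return is -5.80%, so VaR = 5.80%.

5.80%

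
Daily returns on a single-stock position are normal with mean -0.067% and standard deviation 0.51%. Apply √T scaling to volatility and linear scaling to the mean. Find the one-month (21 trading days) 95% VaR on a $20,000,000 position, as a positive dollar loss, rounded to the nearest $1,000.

At 95%, z = 1.645.
σ_{21d} = 0.51% × √21 = 2.337%; μ_{21d} = 21 × -0.067% = -1.407%.
VaR = −(-1.407%) + 1.645 × 2.337% = 5.251%.
On $20,000,000: 0.05251 × $20,000,000 = $1,050,200.

$1,050,000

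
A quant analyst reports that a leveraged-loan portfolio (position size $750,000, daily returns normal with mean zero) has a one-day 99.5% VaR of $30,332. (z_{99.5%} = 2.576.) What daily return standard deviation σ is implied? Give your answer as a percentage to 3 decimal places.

1.570%

VaR as a fraction: $30,332 / $750,000 = 4.044%.
σ = VaR / z = 4.044% / 2.576 = 1.570%.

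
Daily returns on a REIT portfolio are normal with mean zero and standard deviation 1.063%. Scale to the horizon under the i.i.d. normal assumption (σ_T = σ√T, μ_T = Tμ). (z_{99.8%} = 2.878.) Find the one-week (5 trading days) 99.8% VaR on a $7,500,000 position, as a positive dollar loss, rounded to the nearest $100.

$513,100

σ_{5d} = 1.063% × √5 = 2.377%.
VaR = 2.878 × 2.377% = 6.841%.
On $7,500,000: 0.06841 × $7,500,000 = $513,075.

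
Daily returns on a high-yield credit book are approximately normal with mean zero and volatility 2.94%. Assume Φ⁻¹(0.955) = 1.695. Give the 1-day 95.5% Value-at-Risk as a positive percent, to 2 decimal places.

4.98%

VaR = z·σ = 1.695 × 2.94% = 4.983%.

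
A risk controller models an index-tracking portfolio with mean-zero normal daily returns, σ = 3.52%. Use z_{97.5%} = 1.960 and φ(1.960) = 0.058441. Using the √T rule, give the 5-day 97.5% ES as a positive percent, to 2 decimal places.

σ_{5d} = 3.52% × √5 = 7.871%.
ES multiplier = φ(z)/(1−α) = 0.058441/0.025 = 2.338.
ES = 7.871% × 2.338 = 18.402%.

18.40%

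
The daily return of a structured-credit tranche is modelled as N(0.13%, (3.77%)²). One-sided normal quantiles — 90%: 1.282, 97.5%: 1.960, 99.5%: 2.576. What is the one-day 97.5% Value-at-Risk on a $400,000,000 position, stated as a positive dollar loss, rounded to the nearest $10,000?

VaR = −μ + z·σ = −(0.13%) + 1.960 × 3.77% = 7.259%.
On $400,000,000: 0.07259 × $400,000,000 = $29,036,000.

$29,040,000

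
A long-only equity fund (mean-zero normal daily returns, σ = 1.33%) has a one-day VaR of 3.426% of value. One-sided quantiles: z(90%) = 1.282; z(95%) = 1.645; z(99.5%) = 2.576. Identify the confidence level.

99.5%

Implied z = VaR/σ = 3.426 / 1.33 = 2.576.
This matches z(99.5%) = 2.576.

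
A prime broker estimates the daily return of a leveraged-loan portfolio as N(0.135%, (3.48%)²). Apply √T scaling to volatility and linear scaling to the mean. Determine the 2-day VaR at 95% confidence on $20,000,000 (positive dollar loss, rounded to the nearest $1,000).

At 95%, z = 1.645.
σ_{2d} = 3.48% × √2 = 4.921%; μ_{2d} = 2 × 0.135% = 0.270%.
VaR = −(0.270%) + 1.645 × 4.921% = 7.825%.
On $20,000,000: 0.07825 × $20,000,000 = $1,565,000.

$1,565,000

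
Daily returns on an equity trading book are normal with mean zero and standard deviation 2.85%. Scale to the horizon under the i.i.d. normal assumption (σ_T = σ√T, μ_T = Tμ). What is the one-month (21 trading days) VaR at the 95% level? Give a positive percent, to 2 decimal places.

At 95%, z = 1.645.
σ_{21d} = 2.85% × √21 = 13.060%.
VaR = 1.645 × 13.060% = 21.484%.

21.48%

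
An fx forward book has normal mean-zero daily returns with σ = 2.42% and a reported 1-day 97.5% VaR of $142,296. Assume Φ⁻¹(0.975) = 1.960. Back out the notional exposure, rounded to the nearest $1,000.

$3,000,000

VaR as a fraction of value: z·σ = 1.960 × 2.42% = 4.7432%.
Position = $142,296 / 0.047432 = $3,000,000.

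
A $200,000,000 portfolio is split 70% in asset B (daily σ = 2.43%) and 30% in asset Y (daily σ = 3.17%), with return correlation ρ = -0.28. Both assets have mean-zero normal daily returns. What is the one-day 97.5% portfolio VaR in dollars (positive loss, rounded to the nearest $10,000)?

σ_p² = 0.7²·2.43² + 0.3²·3.17² + 2·-0.28·0.7·0.3·2.43·3.17 = 2.8919 (%²).
σ_p = √2.8919 = 1.701%.
At 97.5%, z = 1.960.
VaR = 1.960 × 1.701% = 3.334%; on $200,000,000 that is $6,668,000.

$6,670,000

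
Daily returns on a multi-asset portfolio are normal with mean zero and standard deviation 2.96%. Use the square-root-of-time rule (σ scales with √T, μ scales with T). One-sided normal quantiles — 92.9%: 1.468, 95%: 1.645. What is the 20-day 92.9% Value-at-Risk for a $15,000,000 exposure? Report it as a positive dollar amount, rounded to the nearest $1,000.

$2,915,000

σ_{20d} = 2.96% × √20 = 13.238%.
VaR = 1.468 × 13.238% = 19.433%.
On $15,000,000: 0.19433 × $15,000,000 = $2,914,950.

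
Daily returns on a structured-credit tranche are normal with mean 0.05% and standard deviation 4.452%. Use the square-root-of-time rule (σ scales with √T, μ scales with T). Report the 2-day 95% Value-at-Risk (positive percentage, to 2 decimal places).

At 95%, z = 1.645.
σ_{2d} = 4.452% × √2 = 6.296%; μ_{2d} = 2 × 0.05% = 0.100%.
VaR = −(0.100%) + 1.645 × 6.296% = 10.257%.

10.26%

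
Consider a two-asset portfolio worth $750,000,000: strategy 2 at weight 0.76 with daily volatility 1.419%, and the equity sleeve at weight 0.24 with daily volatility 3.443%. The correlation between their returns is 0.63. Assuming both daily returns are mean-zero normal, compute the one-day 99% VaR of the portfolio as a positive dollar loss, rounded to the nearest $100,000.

σ_p² = 0.76²·1.419² + 0.24²·3.443² + 2·0.63·0.76·0.24·1.419·3.443 = 2.9687 (%²).
σ_p = √2.9687 = 1.723%.
At 99%, z = 2.326.
VaR = 2.326 × 1.723% = 4.008%; on $750,000,000 that is $30,060,000.

$30,100,000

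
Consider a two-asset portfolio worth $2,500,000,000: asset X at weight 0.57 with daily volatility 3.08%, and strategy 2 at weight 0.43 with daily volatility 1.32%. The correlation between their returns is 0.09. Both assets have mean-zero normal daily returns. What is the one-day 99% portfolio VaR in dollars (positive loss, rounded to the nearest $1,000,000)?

$110,000,000

σ_p² = 0.57²·3.08² + 0.43²·1.32² + 2·0.09·0.57·0.43·3.08·1.32 = 3.5837 (%²).
σ_p = √3.5837 = 1.893%.
At 99%, z = 2.326.
VaR = 2.326 × 1.893% = 4.403%; on $2,500,000,000 that is $110,075,000.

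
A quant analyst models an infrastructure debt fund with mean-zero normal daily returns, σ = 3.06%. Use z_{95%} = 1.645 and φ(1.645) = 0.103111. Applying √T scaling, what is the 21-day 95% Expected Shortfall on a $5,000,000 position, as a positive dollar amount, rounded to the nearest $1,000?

σ_{21d} = 3.06% × √21 = 14.023%.
ES multiplier = φ(z)/(1−α) = 0.103111/0.05 = 2.062.
ES = 14.023% × 2.062 = 28.915%; on $5,000,000: $1,445,750.

$1,446,000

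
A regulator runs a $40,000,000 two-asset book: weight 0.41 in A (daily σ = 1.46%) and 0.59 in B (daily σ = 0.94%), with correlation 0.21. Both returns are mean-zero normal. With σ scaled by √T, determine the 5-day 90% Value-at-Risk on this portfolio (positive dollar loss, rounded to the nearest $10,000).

σ_p = √(0.41²·1.46² + 0.59²·0.94² + 2·0.21·0.41·0.59·1.46·0.94) = 0.897%.
σ_{5d} = 0.897% × √5 = 2.006%.
z(90%) = 1.282.
VaR = 1.282 × 2.006% = 2.572%; on $40,000,000 that is $1,028,800.

$1,030,000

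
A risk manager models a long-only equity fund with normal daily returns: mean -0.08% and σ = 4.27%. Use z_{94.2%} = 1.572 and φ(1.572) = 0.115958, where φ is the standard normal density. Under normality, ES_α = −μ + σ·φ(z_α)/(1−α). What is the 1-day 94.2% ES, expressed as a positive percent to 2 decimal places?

8.62%

Tail multiplier: φ(z)/(1−α) = 0.115958 / 0.058 = 1.999.
ES = −(-0.08%) + 4.27% × 1.999 = 8.616%.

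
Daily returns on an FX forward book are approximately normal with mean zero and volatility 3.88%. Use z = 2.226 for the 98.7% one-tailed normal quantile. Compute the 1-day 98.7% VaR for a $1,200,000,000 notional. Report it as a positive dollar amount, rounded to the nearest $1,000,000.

$104,000,000

VaR = z·σ = 2.226 × 3.88% = 8.637%.
On $1,200,000,000: 0.08637 × $1,200,000,000 = $103,644,000.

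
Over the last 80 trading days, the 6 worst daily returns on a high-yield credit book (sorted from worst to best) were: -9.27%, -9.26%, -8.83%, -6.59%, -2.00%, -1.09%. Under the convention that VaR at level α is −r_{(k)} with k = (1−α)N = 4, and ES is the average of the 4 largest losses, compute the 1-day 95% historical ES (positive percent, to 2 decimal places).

The 4 worst returns sum to -33.95%.
ES = −(-33.95%) / 4 = 8.4875% ≈ 8.49%.

8.49%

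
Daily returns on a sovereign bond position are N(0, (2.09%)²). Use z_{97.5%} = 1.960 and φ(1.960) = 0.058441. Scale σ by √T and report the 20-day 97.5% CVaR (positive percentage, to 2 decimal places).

21.85%

σ_{20d} = 2.09% × √20 = 9.347%.
ES multiplier = φ(z)/(1−α) = 0.058441/0.025 = 2.338.
ES = 9.347% × 2.338 = 21.853%.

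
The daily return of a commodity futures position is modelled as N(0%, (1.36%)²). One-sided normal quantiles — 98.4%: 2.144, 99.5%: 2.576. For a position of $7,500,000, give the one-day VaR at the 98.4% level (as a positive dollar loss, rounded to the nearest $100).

VaR = z·σ = 2.144 × 1.36% = 2.916%.
On $7,500,000: 0.02916 × $7,500,000 = $218,700.

$218,700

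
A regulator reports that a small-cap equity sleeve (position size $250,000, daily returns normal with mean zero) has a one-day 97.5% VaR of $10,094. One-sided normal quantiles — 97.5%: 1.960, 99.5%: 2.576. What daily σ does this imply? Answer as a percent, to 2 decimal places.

2.06%

VaR as a fraction: $10,094 / $250,000 = 4.038%.
σ = VaR / z = 4.038% / 1.960 = 2.060%.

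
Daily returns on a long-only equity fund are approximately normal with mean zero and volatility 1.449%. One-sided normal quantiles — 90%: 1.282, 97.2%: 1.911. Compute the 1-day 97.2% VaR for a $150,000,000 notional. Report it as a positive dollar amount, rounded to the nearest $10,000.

VaR = z·σ = 1.911 × 1.449% = 2.769%.
On $150,000,000: 0.02769 × $150,000,000 = $4,153,500.

$4,150,000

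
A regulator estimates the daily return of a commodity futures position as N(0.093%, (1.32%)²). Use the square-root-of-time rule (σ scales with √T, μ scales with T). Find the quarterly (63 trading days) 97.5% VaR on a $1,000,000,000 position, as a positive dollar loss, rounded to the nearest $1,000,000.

At 97.5%, z = 1.960.
σ_{63d} = 1.32% × √63 = 10.477%; μ_{63d} = 63 × 0.093% = 5.859%.
VaR = −(5.859%) + 1.960 × 10.477% = 14.676%.
On $1,000,000,000: 0.14676 × $1,000,000,000 = $146,760,000.

$147,000,000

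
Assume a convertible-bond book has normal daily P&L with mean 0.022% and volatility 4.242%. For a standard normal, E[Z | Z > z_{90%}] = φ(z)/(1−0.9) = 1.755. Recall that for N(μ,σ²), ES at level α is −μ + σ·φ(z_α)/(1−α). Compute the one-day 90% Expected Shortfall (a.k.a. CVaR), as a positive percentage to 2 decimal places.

7.42%

ES = −(0.022%) + 4.242% × 1.755 = 7.423%.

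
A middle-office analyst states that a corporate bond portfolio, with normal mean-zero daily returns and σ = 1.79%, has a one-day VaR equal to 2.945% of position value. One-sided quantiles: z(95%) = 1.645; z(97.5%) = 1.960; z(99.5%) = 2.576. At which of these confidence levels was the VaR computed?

95%

Implied z = VaR/σ = 2.945 / 1.79 = 1.645.
This matches z(95%) = 1.645.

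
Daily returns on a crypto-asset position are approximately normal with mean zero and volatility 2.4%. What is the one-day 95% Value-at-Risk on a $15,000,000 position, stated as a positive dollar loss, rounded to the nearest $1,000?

At 95% one-sided, z = 1.645.
VaR = z·σ = 1.645 × 2.4% = 3.948%.
On $15,000,000: 0.03948 × $15,000,000 = $592,200.

$592,000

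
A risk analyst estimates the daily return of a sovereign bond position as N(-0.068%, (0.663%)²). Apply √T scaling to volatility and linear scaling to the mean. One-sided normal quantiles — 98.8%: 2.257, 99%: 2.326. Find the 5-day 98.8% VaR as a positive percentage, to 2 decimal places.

σ_{5d} = 0.663% × √5 = 1.483%; μ_{5d} = 5 × -0.068% = -0.340%.
VaR = −(-0.340%) + 2.257 × 1.483% = 3.687%.

3.69%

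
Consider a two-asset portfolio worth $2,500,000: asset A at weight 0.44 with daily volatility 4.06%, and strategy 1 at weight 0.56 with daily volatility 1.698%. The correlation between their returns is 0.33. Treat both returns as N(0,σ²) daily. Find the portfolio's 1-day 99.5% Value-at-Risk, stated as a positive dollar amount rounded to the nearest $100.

σ_p² = 0.44²·4.06² + 0.56²·1.698² + 2·0.33·0.44·0.56·4.06·1.698 = 5.2165 (%²).
σ_p = √5.2165 = 2.284%.
At 99.5%, z = 2.576.
VaR = 2.576 × 2.284% = 5.884%; on $2,500,000 that is $147,100.

$147,100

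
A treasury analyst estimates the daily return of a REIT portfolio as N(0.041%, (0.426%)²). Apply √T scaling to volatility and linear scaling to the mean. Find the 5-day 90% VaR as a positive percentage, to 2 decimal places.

1.02%

At 90%, z = 1.282.
σ_{5d} = 0.426% × √5 = 0.953%; μ_{5d} = 5 × 0.041% = 0.205%.
VaR = −(0.205%) + 1.282 × 0.953% = 1.017%.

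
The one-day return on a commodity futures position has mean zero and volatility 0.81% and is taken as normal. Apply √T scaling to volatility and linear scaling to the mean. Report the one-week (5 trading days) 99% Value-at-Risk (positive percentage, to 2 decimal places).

At 99%, z = 2.326.
σ_{5d} = 0.81% × √5 = 1.811%.
VaR = 2.326 × 1.811% = 4.212%.

4.21%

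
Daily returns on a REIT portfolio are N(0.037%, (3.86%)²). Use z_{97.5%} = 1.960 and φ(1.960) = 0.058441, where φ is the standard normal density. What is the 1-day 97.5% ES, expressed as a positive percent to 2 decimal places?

Tail multiplier: φ(z)/(1−α) = 0.058441 / 0.025 = 2.338.
ES = −(0.037%) + 3.86% × 2.338 = 8.988%.

8.99%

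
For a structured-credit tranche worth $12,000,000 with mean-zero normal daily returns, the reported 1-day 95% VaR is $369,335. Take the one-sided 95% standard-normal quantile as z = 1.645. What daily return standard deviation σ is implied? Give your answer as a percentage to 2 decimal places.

1.87%

VaR as a fraction: $369,335 / $12,000,000 = 3.078%.
σ = VaR / z = 3.078% / 1.645 = 1.871%.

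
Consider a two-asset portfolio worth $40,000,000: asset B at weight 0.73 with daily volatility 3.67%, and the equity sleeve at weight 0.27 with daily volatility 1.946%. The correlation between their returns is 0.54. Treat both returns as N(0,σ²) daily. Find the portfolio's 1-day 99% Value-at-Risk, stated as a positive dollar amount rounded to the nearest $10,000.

σ_p² = 0.73²·3.67² + 0.27²·1.946² + 2·0.54·0.73·0.27·3.67·1.946 = 8.9739 (%²).
σ_p = √8.9739 = 2.996%.
At 99%, z = 2.326.
VaR = 2.326 × 2.996% = 6.969%; on $40,000,000 that is $2,787,600.

$2,790,000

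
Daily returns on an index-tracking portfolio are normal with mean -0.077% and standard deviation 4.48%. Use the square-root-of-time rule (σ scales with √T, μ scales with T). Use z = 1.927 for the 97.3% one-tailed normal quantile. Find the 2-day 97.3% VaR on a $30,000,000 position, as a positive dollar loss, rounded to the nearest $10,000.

$3,710,000

σ_{2d} = 4.48% × √2 = 6.336%; μ_{2d} = 2 × -0.077% = -0.154%.
VaR = −(-0.154%) + 1.927 × 6.336% = 12.363%.
On $30,000,000: 0.12363 × $30,000,000 = $3,708,900.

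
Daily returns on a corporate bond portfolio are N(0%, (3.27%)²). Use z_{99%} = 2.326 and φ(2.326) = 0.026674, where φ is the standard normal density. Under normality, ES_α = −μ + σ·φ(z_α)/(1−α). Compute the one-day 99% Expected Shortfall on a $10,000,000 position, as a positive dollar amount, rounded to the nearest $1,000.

Tail multiplier: φ(z)/(1−α) = 0.026674 / 0.01 = 2.667.
ES = 3.27% × 2.667 = 8.721%.
On $10,000,000: 0.08721 × $10,000,000 = $872,100.

$872,000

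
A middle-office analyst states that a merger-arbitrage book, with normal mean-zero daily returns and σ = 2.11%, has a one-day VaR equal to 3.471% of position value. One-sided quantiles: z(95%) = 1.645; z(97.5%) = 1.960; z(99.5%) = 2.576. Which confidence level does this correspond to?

Implied z = VaR/σ = 3.471 / 2.11 = 1.645.
This matches z(95%) = 1.645.

95%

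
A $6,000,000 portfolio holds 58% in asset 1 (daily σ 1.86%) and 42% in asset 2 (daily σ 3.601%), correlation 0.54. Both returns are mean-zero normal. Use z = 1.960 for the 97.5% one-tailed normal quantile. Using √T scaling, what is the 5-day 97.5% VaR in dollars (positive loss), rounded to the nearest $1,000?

σ_p = √(0.58²·1.86² + 0.42²·3.601² + 2·0.54·0.58·0.42·1.86·3.601) = 2.283%.
σ_{5d} = 2.283% × √5 = 5.105%.
VaR = 1.960 × 5.105% = 10.006%; on $6,000,000 that is $600,360.

$600,000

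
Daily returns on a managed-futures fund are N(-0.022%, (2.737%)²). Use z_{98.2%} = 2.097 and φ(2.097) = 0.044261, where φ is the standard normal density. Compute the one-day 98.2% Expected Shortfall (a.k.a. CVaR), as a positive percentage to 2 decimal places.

Tail multiplier: φ(z)/(1−α) = 0.044261 / 0.018 = 2.459.
ES = −(-0.022%) + 2.737% × 2.459 = 6.752%.

6.75%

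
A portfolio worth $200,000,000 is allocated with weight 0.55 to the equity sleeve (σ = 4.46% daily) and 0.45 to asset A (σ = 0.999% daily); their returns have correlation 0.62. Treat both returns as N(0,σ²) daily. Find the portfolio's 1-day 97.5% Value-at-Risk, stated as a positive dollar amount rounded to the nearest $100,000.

$10,800,000

σ_p² = 0.55²·4.46² + 0.45²·0.999² + 2·0.62·0.55·0.45·4.46·0.999 = 7.5867 (%²).
σ_p = √7.5867 = 2.754%.
At 97.5%, z = 1.960.
VaR = 1.960 × 2.754% = 5.398%; on $200,000,000 that is $10,796,000.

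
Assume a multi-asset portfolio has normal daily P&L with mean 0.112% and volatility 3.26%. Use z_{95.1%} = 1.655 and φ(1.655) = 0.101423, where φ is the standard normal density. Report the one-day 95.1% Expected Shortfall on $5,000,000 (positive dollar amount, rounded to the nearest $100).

$331,800

Tail multiplier: φ(z)/(1−α) = 0.101423 / 0.049 = 2.070.
ES = −(0.112%) + 3.26% × 2.070 = 6.636%.
On $5,000,000: 0.06636 × $5,000,000 = $331,800.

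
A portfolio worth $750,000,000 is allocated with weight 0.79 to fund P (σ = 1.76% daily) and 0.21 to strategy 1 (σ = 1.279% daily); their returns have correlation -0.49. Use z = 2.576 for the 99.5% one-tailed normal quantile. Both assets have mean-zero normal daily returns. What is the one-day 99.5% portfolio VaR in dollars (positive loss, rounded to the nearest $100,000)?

σ_p² = 0.79²·1.76² + 0.21²·1.279² + 2·-0.49·0.79·0.21·1.76·1.279 = 1.6394 (%²).
σ_p = √1.6394 = 1.280%.
VaR = 2.576 × 1.280% = 3.297%; on $750,000,000 that is $24,727,500.

$24,700,000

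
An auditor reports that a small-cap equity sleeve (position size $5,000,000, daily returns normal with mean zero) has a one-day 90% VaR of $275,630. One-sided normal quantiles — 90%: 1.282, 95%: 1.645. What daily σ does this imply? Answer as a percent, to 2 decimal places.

VaR as a fraction: $275,630 / $5,000,000 = 5.513%.
σ = VaR / z = 5.513% / 1.282 = 4.300%.

4.30%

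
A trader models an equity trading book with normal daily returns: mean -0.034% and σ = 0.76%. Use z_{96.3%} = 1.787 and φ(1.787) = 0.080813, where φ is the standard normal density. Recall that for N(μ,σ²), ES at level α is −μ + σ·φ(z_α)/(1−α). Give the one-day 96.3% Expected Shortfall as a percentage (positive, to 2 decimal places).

Tail multiplier: φ(z)/(1−α) = 0.080813 / 0.037 = 2.184.
ES = −(-0.034%) + 0.76% × 2.184 = 1.694%.

1.69%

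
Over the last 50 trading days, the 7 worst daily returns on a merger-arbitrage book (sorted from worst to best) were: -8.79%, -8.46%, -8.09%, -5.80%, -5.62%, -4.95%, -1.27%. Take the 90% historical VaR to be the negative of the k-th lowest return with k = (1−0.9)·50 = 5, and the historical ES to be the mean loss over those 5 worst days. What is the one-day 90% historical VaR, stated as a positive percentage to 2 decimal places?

5.62%

k = 5; the 5th lowest return is -5.62%, so VaR = 5.62%.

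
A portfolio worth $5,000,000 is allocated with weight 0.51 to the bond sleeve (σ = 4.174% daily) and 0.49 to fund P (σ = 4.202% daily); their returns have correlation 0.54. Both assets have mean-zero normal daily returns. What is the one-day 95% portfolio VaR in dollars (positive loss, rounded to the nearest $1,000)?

$302,000

σ_p² = 0.51²·4.174² + 0.49²·4.202² + 2·0.54·0.51·0.49·4.174·4.202 = 13.5046 (%²).
σ_p = √13.5046 = 3.675%.
At 95%, z = 1.645.
VaR = 1.645 × 3.675% = 6.045%; on $5,000,000 that is $302,250.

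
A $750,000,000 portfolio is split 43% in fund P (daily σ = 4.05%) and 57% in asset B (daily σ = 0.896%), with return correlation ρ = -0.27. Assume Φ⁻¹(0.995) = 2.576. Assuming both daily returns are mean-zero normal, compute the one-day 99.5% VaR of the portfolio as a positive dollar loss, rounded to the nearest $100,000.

$32,400,000

σ_p² = 0.43²·4.05² + 0.57²·0.896² + 2·-0.27·0.43·0.57·4.05·0.896 = 2.8134 (%²).
σ_p = √2.8134 = 1.677%.
VaR = 2.576 × 1.677% = 4.320%; on $750,000,000 that is $32,400,000.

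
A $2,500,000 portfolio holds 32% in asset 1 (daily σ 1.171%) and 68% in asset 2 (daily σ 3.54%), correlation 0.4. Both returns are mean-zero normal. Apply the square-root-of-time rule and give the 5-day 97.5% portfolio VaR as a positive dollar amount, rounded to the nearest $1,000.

σ_p = √(0.32²·1.171² + 0.68²·3.54² + 2·0.4·0.32·0.68·1.171·3.54) = 2.580%.
σ_{5d} = 2.580% × √5 = 5.769%.
z(97.5%) = 1.960.
VaR = 1.960 × 5.769% = 11.307%; on $2,500,000 that is $282,675.

$283,000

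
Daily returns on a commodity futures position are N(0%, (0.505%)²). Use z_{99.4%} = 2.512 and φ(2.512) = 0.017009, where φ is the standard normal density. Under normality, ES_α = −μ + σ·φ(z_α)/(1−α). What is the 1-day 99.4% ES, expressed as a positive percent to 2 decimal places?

Tail multiplier: φ(z)/(1−α) = 0.017009 / 0.006 = 2.835.
ES = 0.505% × 2.835 = 1.432%.

1.43%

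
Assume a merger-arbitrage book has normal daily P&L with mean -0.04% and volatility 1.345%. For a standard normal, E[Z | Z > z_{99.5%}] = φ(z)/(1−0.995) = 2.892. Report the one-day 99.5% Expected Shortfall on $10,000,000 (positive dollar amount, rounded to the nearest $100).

$393,000

ES = −(-0.04%) + 1.345% × 2.892 = 3.930%.
On $10,000,000: 0.03930 × $10,000,000 = $393,000.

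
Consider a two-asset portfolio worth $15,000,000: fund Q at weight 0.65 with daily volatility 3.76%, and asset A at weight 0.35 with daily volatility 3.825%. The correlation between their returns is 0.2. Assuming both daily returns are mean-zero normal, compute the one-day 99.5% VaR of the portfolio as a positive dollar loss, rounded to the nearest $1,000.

$1,164,000

σ_p² = 0.65²·3.76² + 0.35²·3.825² + 2·0.2·0.65·0.35·3.76·3.825 = 9.0741 (%²).
σ_p = √9.0741 = 3.012%.
At 99.5%, z = 2.576.
VaR = 2.576 × 3.012% = 7.759%; on $15,000,000 that is $1,163,850.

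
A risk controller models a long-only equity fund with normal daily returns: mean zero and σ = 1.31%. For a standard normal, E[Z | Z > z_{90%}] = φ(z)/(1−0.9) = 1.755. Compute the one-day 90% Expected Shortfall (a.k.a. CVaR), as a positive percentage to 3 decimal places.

ES = 1.31% × 1.755 = 2.299%.

2.299%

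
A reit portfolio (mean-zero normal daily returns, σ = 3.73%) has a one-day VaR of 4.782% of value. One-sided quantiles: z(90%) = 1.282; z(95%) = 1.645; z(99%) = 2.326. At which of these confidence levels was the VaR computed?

Implied z = VaR/σ = 4.782 / 3.73 = 1.282.
This matches z(90%) = 1.282.

90%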